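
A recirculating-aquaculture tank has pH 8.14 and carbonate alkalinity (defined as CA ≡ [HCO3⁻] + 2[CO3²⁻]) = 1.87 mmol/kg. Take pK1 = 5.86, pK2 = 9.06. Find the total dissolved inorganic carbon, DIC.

CA = [HCO3⁻] + 2[CO3²⁻] = (α₁ + 2α₂)·DIC
At pH 8.14: [H⁺]/K1 = 10^-2.28 = 0.0052481, K2/[H⁺] = 10^-0.92 = 0.12023
α₁ = 1/(1 + 0.0052481 + 0.12023) = 1/1.1255 = 0.8885; α₂ = α₁·K2/[H⁺] = 0.1068
α₁ + 2α₂ = 1.1022
DIC = CA / (α₁ + 2α₂) = 1.87 / 1.1022 = 1.70 mmol/kg

DIC = 1.70 mmol/kg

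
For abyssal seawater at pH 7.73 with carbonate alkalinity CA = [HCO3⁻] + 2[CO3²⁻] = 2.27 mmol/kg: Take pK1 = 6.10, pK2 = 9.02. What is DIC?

CA = [HCO3⁻] + 2[CO3²⁻] = (α₁ + 2α₂)·DIC
At pH 7.73: [H⁺]/K1 = 10^-1.63 = 0.023442, K2/[H⁺] = 10^-1.29 = 0.051286
α₁ = 1/(1 + 0.023442 + 0.051286) = 1/1.0747 = 0.9305; α₂ = α₁·K2/[H⁺] = 0.04772
α₁ + 2α₂ = 1.0259
DIC = CA / (α₁ + 2α₂) = 2.27 / 1.0259 = 2.21 mmol/kg

DIC = 2.21 mmol/kg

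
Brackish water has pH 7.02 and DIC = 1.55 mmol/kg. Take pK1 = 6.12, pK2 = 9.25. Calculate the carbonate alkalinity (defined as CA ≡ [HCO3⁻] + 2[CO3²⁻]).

CA = [HCO3⁻] + 2[CO3²⁻] = (α₁ + 2α₂)·DIC
At pH 7.02: [H⁺]/K1 = 10^-0.90 = 0.12589, K2/[H⁺] = 10^-2.23 = 0.0058884
α₁ = 1/(1 + 0.12589 + 0.0058884) = 1/1.1318 = 0.8836; α₂ = α₁·K2/[H⁺] = 0.005203
α₁ + 2α₂ = 0.8940
CA = 0.8940 × 1.55 = 1.39 mmol/kg

CA = 1.39 mmol/kg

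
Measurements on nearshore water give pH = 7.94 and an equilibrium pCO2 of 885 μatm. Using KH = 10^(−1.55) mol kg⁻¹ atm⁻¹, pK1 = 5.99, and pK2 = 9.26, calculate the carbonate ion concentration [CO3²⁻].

[CO2*] = KH · pCO2 = 10^(−1.55) × 885×10^-6 = 2.494×10^-5 mol/kg
α₀ = 1/(1 + K1/[H⁺] + K1K2/[H⁺]²) = 1/(1 + 10^+1.95 + 10^+0.63) = 0.01059
DIC = [CO2*]/α₀ = 2.494×10^-5 / 0.01059 = 2.354 mmol/kg
[CO3²⁻] = α₂·DIC; α₂ = 0.04519, so [CO3²⁻] = 0.04519 × 2.354 = 0.106 mmol/kg

[CO3²⁻] = 0.106 mmol/kg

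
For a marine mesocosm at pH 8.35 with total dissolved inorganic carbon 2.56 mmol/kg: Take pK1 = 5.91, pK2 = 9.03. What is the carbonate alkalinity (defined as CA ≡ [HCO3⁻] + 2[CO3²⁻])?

CA = 2.99 mmol/kg

CA = [HCO3⁻] + 2[CO3²⁻] = (α₁ + 2α₂)·DIC
At pH 8.35: [H⁺]/K1 = 10^-2.44 = 0.0036308, K2/[H⁺] = 10^-0.68 = 0.20893
α₁ = 1/(1 + 0.0036308 + 0.20893) = 1/1.2126 = 0.8247; α₂ = α₁·K2/[H⁺] = 0.1723
α₁ + 2α₂ = 1.1693
CA = 1.1693 × 2.56 = 2.99 mmol/kg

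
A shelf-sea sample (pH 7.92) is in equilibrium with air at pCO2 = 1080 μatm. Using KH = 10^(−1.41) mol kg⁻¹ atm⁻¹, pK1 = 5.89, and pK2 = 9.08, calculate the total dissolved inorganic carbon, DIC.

[CO2*] = KH · pCO2 = 10^(−1.41) × 1080×10^-6 = 4.202×10^-5 mol/kg
α₀ = 1/(1 + K1/[H⁺] + K1K2/[H⁺]²) = 1/(1 + 10^+2.03 + 10^+0.87) = 0.008653
DIC = [CO2*]/α₀ = 4.202×10^-5 / 0.008653 = 4.86 mmol/kg

DIC = 4.86 mmol/kg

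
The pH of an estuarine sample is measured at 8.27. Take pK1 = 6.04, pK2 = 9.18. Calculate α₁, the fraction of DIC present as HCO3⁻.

α₁ = 0.886

α₁ = 1 / (1 + [H⁺]/K1 + K2/[H⁺]) = 1 / (1 + 10^-2.23 + 10^-0.91)
   = 1 / (1 + 0.0058884 + 0.12303) = 1/1.1289 = 0.8858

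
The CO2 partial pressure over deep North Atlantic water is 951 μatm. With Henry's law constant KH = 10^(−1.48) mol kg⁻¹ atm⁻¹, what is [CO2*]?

KH = 10^(−1.48) = 3.311×10^-2 mol kg⁻¹ atm⁻¹
[CO2*] = KH · pCO2 = 3.311×10^-2 × 951×10^-6 atm = 3.15×10^-5 mol/kg

[CO2*] = 31.5 μmol/kg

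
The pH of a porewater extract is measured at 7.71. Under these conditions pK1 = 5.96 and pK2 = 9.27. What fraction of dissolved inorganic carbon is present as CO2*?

α₀ = 1 / (1 + K1/[H⁺] + K1K2/[H⁺]²) = 1 / (1 + 10^+1.75 + 10^+0.19)
   = 1 / (1 + 56.234 + 1.5488) = 1/58.783 = 0.01701

α₀ = 0.0170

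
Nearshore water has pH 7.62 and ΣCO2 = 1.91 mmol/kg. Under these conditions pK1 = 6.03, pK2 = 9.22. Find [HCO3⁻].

α₁ = 1 / (1 + [H⁺]/K1 + K2/[H⁺]) = 1 / (1 + 10^-1.59 + 10^-1.60)
   = 1 / (1 + 0.025704 + 0.025119) = 1/1.0508 = 0.9516
[HCO3⁻] = α₁ × DIC = 0.9516 × 1.91 = 1.82 mmol/kg

[HCO3⁻] = 1.82 mmol/kg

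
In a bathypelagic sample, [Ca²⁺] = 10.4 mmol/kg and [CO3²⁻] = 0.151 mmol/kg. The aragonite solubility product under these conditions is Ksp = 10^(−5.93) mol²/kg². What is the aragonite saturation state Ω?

Ksp = 10^(−5.93) = 1.175×10^-6
Ω = [Ca²⁺][CO3²⁻]/Ksp = (10.4×10^-3)(0.151×10^-3) / 1.175×10^-6 = 1.34

Ω = 1.34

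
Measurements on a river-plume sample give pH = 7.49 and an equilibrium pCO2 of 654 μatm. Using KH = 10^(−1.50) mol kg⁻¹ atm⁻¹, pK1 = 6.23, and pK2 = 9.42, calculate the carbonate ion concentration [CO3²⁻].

[CO2*] = KH · pCO2 = 10^(−1.50) × 654×10^-6 = 2.068×10^-5 mol/kg
α₀ = 1/(1 + K1/[H⁺] + K1K2/[H⁺]²) = 1/(1 + 10^+1.26 + 10^-0.67) = 0.05152
DIC = [CO2*]/α₀ = 2.068×10^-5 / 0.05152 = 0.4014 mmol/kg
[CO3²⁻] = α₂·DIC; α₂ = 0.01101, so [CO3²⁻] = 0.01101 × 0.4014 = 0.00442 mmol/kg = 4.42 μmol/kg

[CO3²⁻] = 4.42 μmol/kg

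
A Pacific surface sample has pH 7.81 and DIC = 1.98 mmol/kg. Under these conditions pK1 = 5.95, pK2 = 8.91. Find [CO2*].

α₀ = 1 / (1 + K1/[H⁺] + K1K2/[H⁺]²) = 1 / (1 + 10^+1.86 + 10^+0.76)
   = 1 / (1 + 72.444 + 5.7544) = 1/79.198 = 0.01263
[CO2*] = α₀ × DIC = 0.01263 × 1.98 = 0.0250 mmol/kg

[CO2*] = 0.0250 mmol/kg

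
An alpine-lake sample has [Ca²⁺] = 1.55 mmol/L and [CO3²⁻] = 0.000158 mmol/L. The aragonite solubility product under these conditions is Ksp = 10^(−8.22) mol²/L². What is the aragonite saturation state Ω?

Ksp = 10^(−8.22) = 6.026×10^-9
Ω = [Ca²⁺][CO3²⁻]/Ksp = (1.55×10^-3)(0.000158×10^-3) / 6.026×10^-9 = 0.0406

Ω = 0.0406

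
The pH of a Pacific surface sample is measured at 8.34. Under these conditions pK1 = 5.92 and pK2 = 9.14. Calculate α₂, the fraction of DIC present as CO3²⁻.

α₂ = 0.136

α₂ = 1 / (1 + [H⁺]/K2 + [H⁺]²/(K1K2)) = 1 / (1 + 10^+0.80 + 10^-1.62)
   = 1 / (1 + 6.3096 + 0.023988) = 1/7.3336 = 0.1364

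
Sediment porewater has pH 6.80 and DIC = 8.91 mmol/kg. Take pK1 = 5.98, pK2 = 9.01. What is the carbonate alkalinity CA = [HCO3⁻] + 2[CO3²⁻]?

CA = [HCO3⁻] + 2[CO3²⁻] = (α₁ + 2α₂)·DIC
At pH 6.80: [H⁺]/K1 = 10^-0.82 = 0.15136, K2/[H⁺] = 10^-2.21 = 0.0061660
α₁ = 1/(1 + 0.15136 + 0.0061660) = 1/1.1575 = 0.8639; α₂ = α₁·K2/[H⁺] = 0.005327
α₁ + 2α₂ = 0.8746
CA = 0.8746 × 8.91 = 7.79 mmol/kg

CA = 7.79 mmol/kg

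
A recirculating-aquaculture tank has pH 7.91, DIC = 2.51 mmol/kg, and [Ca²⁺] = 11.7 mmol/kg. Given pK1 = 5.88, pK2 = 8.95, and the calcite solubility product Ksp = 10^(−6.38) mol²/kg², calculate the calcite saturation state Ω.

α₂ = 1 / (1 + [H⁺]/K2 + [H⁺]²/(K1K2)) = 1 / (1 + 10^+1.04 + 10^-0.99)
   = 1 / (1 + 10.965 + 0.10233) = 1/12.067 = 0.08287
[CO3²⁻] = α₂ × DIC = 0.08287 × 2.51 = 0.2080 mmol/kg
Ksp = 10^(−6.38) = 4.169×10^-7
Ω = [Ca²⁺][CO3²⁻]/Ksp = (11.7×10^-3)(2.080×10^-4) / 4.169×10^-7 = 5.84

Ω = 5.84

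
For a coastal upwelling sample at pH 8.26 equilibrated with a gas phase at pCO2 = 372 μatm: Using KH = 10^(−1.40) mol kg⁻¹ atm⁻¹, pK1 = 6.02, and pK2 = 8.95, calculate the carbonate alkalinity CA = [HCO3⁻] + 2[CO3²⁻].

[CO2*] = KH · pCO2 = 10^(−1.40) × 372×10^-6 = 1.481×10^-5 mol/kg
α₀ = 1/(1 + K1/[H⁺] + K1K2/[H⁺]²) = 1/(1 + 10^+2.24 + 10^+1.55) = 0.004756
DIC = [CO2*]/α₀ = 1.481×10^-5 / 0.004756 = 3.114 mmol/kg
CA = (α₁ + 2α₂)·DIC = (0.8265 + 2×0.1687) × 3.114 = 3.62 mmol/kg

CA = 3.62 mmol/kg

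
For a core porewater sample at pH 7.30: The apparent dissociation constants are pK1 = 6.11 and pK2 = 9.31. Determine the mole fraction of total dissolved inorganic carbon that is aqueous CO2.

α₀ = 1 / (1 + K1/[H⁺] + K1K2/[H⁺]²) = 1 / (1 + 10^+1.19 + 10^-0.82)
   = 1 / (1 + 15.488 + 0.15136) = 1/16.640 = 0.06010

α₀ = 0.0601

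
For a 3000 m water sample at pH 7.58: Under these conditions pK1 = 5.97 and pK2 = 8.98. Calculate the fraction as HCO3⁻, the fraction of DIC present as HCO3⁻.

α₁ = 1 / (1 + [H⁺]/K1 + K2/[H⁺]) = 1 / (1 + 10^-1.61 + 10^-1.40)
   = 1 / (1 + 0.024547 + 0.039811) = 1/1.0644 = 0.9395

α₁ = 0.940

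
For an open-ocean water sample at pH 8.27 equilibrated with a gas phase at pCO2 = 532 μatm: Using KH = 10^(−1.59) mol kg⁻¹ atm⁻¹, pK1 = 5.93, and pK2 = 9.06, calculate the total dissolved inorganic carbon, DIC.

[CO2*] = KH · pCO2 = 10^(−1.59) × 532×10^-6 = 1.367×10^-5 mol/kg
α₀ = 1/(1 + K1/[H⁺] + K1K2/[H⁺]²) = 1/(1 + 10^+2.34 + 10^+1.55) = 0.003918
DIC = [CO2*]/α₀ = 1.367×10^-5 / 0.003918 = 3.49 mmol/kg

DIC = 3.49 mmol/kg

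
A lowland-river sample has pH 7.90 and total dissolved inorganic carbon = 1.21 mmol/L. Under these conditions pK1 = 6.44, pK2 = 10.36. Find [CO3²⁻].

[CO3²⁻] = 4.04 μmol/L

α₂ = 1 / (1 + [H⁺]/K2 + [H⁺]²/(K1K2)) = 1 / (1 + 10^+2.46 + 10^+1.00)
   = 1 / (1 + 288.40 + 10.000) = 1/299.40 = 0.003340
[CO3²⁻] = α₂ × DIC = 0.003340 × 1.21 = 0.00404 mmol/L = 4.04 μmol/L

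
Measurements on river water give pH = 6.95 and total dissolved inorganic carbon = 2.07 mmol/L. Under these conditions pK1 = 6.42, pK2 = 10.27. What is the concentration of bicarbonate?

α₁ = 1 / (1 + [H⁺]/K1 + K2/[H⁺]) = 1 / (1 + 10^-0.53 + 10^-3.32)
   = 1 / (1 + 0.29512 + 0.00047863) = 1/1.2956 = 0.7718
[HCO3⁻] = α₁ × DIC = 0.7718 × 2.07 = 1.60 mmol/L

[HCO3⁻] = 1.60 mmol/L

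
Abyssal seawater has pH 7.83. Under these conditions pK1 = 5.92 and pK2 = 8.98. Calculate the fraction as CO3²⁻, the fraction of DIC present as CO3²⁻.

α₂ = 1 / (1 + [H⁺]/K2 + [H⁺]²/(K1K2)) = 1 / (1 + 10^+1.15 + 10^-0.76)
   = 1 / (1 + 14.125 + 0.17378) = 1/15.299 = 0.06536

α₂ = 0.0654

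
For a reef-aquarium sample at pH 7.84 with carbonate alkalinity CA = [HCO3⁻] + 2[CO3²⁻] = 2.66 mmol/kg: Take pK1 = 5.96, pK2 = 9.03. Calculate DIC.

CA = [HCO3⁻] + 2[CO3²⁻] = (α₁ + 2α₂)·DIC
At pH 7.84: [H⁺]/K1 = 10^-1.88 = 0.013183, K2/[H⁺] = 10^-1.19 = 0.064565
α₁ = 1/(1 + 0.013183 + 0.064565) = 1/1.0777 = 0.9279; α₂ = α₁·K2/[H⁺] = 0.05991
α₁ + 2α₂ = 1.0477
DIC = CA / (α₁ + 2α₂) = 2.66 / 1.0477 = 2.54 mmol/kg

DIC = 2.54 mmol/kg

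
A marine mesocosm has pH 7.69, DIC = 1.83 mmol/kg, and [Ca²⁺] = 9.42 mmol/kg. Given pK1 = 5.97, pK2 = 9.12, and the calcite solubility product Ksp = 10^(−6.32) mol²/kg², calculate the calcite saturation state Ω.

α₂ = 1 / (1 + [H⁺]/K2 + [H⁺]²/(K1K2)) = 1 / (1 + 10^+1.43 + 10^-0.29)
   = 1 / (1 + 26.915 + 0.51286) = 1/28.428 = 0.03518
[CO3²⁻] = α₂ × DIC = 0.03518 × 1.83 = 0.06437 mmol/kg
Ksp = 10^(−6.32) = 4.786×10^-7
Ω = [Ca²⁺][CO3²⁻]/Ksp = (9.42×10^-3)(6.437×10^-5) / 4.786×10^-7 = 1.27

Ω = 1.27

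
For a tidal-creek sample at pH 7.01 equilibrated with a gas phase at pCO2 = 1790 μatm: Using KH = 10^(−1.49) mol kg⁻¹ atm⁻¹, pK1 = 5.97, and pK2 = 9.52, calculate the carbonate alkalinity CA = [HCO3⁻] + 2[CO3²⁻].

CA = 0.639 mmol/kg

[CO2*] = KH · pCO2 = 10^(−1.49) × 1790×10^-6 = 5.792×10^-5 mol/kg
α₀ = 1/(1 + K1/[H⁺] + K1K2/[H⁺]²) = 1/(1 + 10^+1.04 + 10^-1.47) = 0.08334
DIC = [CO2*]/α₀ = 5.792×10^-5 / 0.08334 = 0.6950 mmol/kg
CA = (α₁ + 2α₂)·DIC = (0.9138 + 2×0.002824) × 0.6950 = 0.639 mmol/kg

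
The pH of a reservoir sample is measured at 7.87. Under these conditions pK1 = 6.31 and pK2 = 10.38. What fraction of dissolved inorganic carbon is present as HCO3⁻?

α₁ = 1 / (1 + [H⁺]/K1 + K2/[H⁺]) = 1 / (1 + 10^-1.56 + 10^-2.51)
   = 1 / (1 + 0.027542 + 0.0030903) = 1/1.0306 = 0.9703

α₁ = 0.970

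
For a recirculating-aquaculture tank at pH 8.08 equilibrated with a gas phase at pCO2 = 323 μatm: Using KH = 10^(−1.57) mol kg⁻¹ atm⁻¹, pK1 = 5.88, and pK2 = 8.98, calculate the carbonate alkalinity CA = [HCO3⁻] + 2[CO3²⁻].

CA = 1.72 mmol/kg

[CO2*] = KH · pCO2 = 10^(−1.57) × 323×10^-6 = 8.694×10^-6 mol/kg
α₀ = 1/(1 + K1/[H⁺] + K1K2/[H⁺]²) = 1/(1 + 10^+2.20 + 10^+1.30) = 0.005573
DIC = [CO2*]/α₀ = 8.694×10^-6 / 0.005573 = 1.560 mmol/kg
CA = (α₁ + 2α₂)·DIC = (0.8832 + 2×0.1112) × 1.560 = 1.72 mmol/kg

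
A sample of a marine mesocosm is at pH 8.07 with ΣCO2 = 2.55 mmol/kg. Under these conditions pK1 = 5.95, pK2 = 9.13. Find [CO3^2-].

α₂ = 1 / (1 + [H⁺]/K2 + [H⁺]²/(K1K2)) = 1 / (1 + 10^+1.06 + 10^-1.06)
   = 1 / (1 + 11.482 + 0.087096) = 1/12.569 = 0.07956
[CO3²⁻] = α₂ × DIC = 0.07956 × 2.55 = 0.203 mmol/kg

[CO3²⁻] = 0.203 mmol/kg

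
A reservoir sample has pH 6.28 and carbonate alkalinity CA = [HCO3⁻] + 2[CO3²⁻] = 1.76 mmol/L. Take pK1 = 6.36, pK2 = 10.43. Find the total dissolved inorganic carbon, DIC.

CA = [HCO3⁻] + 2[CO3²⁻] = (α₁ + 2α₂)·DIC
At pH 6.28: [H⁺]/K1 = 10^0.08 = 1.2023, K2/[H⁺] = 10^-4.15 = 7.0795×10^-5
α₁ = 1/(1 + 1.2023 + 7.0795×10^-5) = 1/2.2023 = 0.4541; α₂ = α₁·K2/[H⁺] = 3.215×10^-5
α₁ + 2α₂ = 0.4541
DIC = CA / (α₁ + 2α₂) = 1.76 / 0.4541 = 3.88 mmol/L

DIC = 3.88 mmol/L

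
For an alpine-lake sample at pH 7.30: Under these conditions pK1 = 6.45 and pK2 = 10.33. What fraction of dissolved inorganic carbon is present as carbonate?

α₂ = 0.000817

α₂ = 1 / (1 + [H⁺]/K2 + [H⁺]²/(K1K2)) = 1 / (1 + 10^+3.03 + 10^+2.18)
   = 1 / (1 + 1071.5 + 151.36) = 1/1223.9 = 0.0008171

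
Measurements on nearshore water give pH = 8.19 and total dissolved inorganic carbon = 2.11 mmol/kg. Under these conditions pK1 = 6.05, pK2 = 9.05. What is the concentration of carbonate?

[CO3²⁻] = 0.254 mmol/kg

α₂ = 1 / (1 + [H⁺]/K2 + [H⁺]²/(K1K2)) = 1 / (1 + 10^+0.86 + 10^-1.28)
   = 1 / (1 + 7.2444 + 0.052481) = 1/8.2968 = 0.1205
[CO3²⁻] = α₂ × DIC = 0.1205 × 2.11 = 0.254 mmol/kg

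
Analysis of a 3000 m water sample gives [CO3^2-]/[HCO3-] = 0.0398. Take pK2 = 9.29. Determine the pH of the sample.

From K2 = [H⁺][CO3^2-]/[HCO3-]:  pH = pK2 + log₁₀([CO3^2-]/[HCO3-])
log₁₀(0.0398) = -1.400
pH = 9.29 + (-1.400) = 7.89

pH = 7.89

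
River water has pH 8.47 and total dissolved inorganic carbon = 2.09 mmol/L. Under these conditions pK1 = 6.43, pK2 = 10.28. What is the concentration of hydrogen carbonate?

α₁ = 1 / (1 + [H⁺]/K1 + K2/[H⁺]) = 1 / (1 + 10^-2.04 + 10^-1.81)
   = 1 / (1 + 0.0091201 + 0.015488) = 1/1.0246 = 0.9760
[HCO3⁻] = α₁ × DIC = 0.9760 × 2.09 = 2.04 mmol/L

[HCO3⁻] = 2.04 mmol/L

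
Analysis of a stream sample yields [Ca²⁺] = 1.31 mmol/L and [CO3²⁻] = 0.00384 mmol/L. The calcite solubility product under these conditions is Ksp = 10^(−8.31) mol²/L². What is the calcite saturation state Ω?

Ω = 1.03

Ksp = 10^(−8.31) = 4.898×10^-9
Ω = [Ca²⁺][CO3²⁻]/Ksp = (1.31×10^-3)(0.00384×10^-3) / 4.898×10^-9 = 1.03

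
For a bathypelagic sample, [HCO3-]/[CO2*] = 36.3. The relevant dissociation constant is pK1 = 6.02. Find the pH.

pH = 7.58

From K1 = [H⁺][HCO3-]/[CO2*]:  pH = pK1 + log₁₀([HCO3-]/[CO2*])
log₁₀(36.3) = +1.560
pH = 6.02 + (+1.560) = 7.58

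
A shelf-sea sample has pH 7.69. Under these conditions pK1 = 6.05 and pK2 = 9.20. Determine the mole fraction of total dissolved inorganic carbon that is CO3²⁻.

α₂ = 1 / (1 + [H⁺]/K2 + [H⁺]²/(K1K2)) = 1 / (1 + 10^+1.51 + 10^-0.13)
   = 1 / (1 + 32.359 + 0.74131) = 1/34.101 = 0.02932

α₂ = 0.0293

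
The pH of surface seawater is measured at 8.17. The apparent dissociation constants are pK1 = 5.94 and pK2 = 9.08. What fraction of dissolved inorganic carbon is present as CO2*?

α₀ = 0.00522

α₀ = 1 / (1 + K1/[H⁺] + K1K2/[H⁺]²) = 1 / (1 + 10^+2.23 + 10^+1.32)
   = 1 / (1 + 169.82 + 20.893) = 1/191.72 = 0.005216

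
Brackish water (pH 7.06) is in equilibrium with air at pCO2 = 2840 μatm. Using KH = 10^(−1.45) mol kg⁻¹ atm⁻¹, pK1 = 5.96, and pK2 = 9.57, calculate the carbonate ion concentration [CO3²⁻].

[CO3²⁻] = 3.92 μmol/kg

[CO2*] = KH · pCO2 = 10^(−1.45) × 2840×10^-6 = 1.008×10^-4 mol/kg
α₀ = 1/(1 + K1/[H⁺] + K1K2/[H⁺]²) = 1/(1 + 10^+1.10 + 10^-1.41) = 0.07338
DIC = [CO2*]/α₀ = 1.008×10^-4 / 0.07338 = 1.373 mmol/kg
[CO3²⁻] = α₂·DIC; α₂ = 0.002855, so [CO3²⁻] = 0.002855 × 1.373 = 0.00392 mmol/kg = 3.92 μmol/kg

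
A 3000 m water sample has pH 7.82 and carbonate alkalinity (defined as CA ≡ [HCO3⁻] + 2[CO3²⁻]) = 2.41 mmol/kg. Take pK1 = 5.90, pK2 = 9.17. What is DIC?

CA = [HCO3⁻] + 2[CO3²⁻] = (α₁ + 2α₂)·DIC
At pH 7.82: [H⁺]/K1 = 10^-1.92 = 0.012023, K2/[H⁺] = 10^-1.35 = 0.044668
α₁ = 1/(1 + 0.012023 + 0.044668) = 1/1.0567 = 0.9464; α₂ = α₁·K2/[H⁺] = 0.04227
α₁ + 2α₂ = 1.0309
DIC = CA / (α₁ + 2α₂) = 2.41 / 1.0309 = 2.34 mmol/kg

DIC = 2.34 mmol/kg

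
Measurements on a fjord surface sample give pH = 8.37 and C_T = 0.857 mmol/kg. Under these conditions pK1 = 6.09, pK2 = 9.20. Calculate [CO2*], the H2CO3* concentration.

α₀ = 1 / (1 + K1/[H⁺] + K1K2/[H⁺]²) = 1 / (1 + 10^+2.28 + 10^+1.45)
   = 1 / (1 + 190.55 + 28.184) = 1/219.73 = 0.004551
[CO2*] = α₀ × DIC = 0.004551 × 0.857 = 0.00390 mmol/kg = 3.90 μmol/kg

[CO2*] = 3.90 μmol/kg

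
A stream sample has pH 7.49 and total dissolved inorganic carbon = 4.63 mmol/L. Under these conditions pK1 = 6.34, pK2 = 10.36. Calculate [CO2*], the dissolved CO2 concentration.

[CO2*] = 0.306 mmol/L

α₀ = 1 / (1 + K1/[H⁺] + K1K2/[H⁺]²) = 1 / (1 + 10^+1.15 + 10^-1.72)
   = 1 / (1 + 14.125 + 0.019055) = 1/15.144 = 0.06603
[CO2*] = α₀ × DIC = 0.06603 × 4.63 = 0.306 mmol/L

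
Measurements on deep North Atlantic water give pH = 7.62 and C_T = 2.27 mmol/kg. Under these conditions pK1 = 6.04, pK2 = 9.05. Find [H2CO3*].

[CO2*] = 0.0561 mmol/kg

α₀ = 1 / (1 + K1/[H⁺] + K1K2/[H⁺]²) = 1 / (1 + 10^+1.58 + 10^+0.15)
   = 1 / (1 + 38.019 + 1.4125) = 1/40.431 = 0.02473
[CO2*] = α₀ × DIC = 0.02473 × 2.27 = 0.0561 mmol/kg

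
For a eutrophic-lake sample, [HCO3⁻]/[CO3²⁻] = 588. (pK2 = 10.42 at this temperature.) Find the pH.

pH = 7.65

From K2 = [H⁺][CO3²⁻]/[HCO3⁻]:  pH = pK2 − log₁₀([HCO3⁻]/[CO3²⁻])
log₁₀(588) = +2.769
pH = 10.42 − (+2.769) = 7.65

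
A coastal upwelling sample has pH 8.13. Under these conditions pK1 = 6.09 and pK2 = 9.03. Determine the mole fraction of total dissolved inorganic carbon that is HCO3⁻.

α₁ = 0.881

α₁ = 1 / (1 + [H⁺]/K1 + K2/[H⁺]) = 1 / (1 + 10^-2.04 + 10^-0.90)
   = 1 / (1 + 0.0091201 + 0.12589) = 1/1.1350 = 0.8810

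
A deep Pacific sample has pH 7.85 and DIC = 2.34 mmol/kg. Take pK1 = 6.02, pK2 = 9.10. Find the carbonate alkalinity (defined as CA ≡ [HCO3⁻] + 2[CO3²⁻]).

CA = 2.43 mmol/kg

CA = [HCO3⁻] + 2[CO3²⁻] = (α₁ + 2α₂)·DIC
At pH 7.85: [H⁺]/K1 = 10^-1.83 = 0.014791, K2/[H⁺] = 10^-1.25 = 0.056234
α₁ = 1/(1 + 0.014791 + 0.056234) = 1/1.0710 = 0.9337; α₂ = α₁·K2/[H⁺] = 0.05250
α₁ + 2α₂ = 1.0387
CA = 1.0387 × 2.34 = 2.43 mmol/kg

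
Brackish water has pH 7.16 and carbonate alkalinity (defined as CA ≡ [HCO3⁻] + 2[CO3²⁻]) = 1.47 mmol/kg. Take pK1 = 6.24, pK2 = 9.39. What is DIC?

DIC = 1.64 mmol/kg

CA = [HCO3⁻] + 2[CO3²⁻] = (α₁ + 2α₂)·DIC
At pH 7.16: [H⁺]/K1 = 10^-0.92 = 0.12023, K2/[H⁺] = 10^-2.23 = 0.0058884
α₁ = 1/(1 + 0.12023 + 0.0058884) = 1/1.1261 = 0.8880; α₂ = α₁·K2/[H⁺] = 0.005229
α₁ + 2α₂ = 0.8985
DIC = CA / (α₁ + 2α₂) = 1.47 / 0.8985 = 1.64 mmol/kg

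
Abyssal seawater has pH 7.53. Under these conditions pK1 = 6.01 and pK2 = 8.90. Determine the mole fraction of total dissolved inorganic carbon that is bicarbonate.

α₁ = 0.932

α₁ = 1 / (1 + [H⁺]/K1 + K2/[H⁺]) = 1 / (1 + 10^-1.52 + 10^-1.37)
   = 1 / (1 + 0.030200 + 0.042658) = 1/1.0729 = 0.9321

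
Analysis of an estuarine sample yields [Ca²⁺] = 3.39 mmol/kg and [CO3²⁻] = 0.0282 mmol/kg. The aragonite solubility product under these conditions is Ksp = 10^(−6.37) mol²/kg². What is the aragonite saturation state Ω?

Ksp = 10^(−6.37) = 4.266×10^-7
Ω = [Ca²⁺][CO3²⁻]/Ksp = (3.39×10^-3)(0.0282×10^-3) / 4.266×10^-7 = 0.224

Ω = 0.224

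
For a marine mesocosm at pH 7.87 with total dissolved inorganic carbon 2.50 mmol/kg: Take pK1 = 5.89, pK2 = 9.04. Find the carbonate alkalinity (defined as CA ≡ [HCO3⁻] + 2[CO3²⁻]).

CA = [HCO3⁻] + 2[CO3²⁻] = (α₁ + 2α₂)·DIC
At pH 7.87: [H⁺]/K1 = 10^-1.98 = 0.010471, K2/[H⁺] = 10^-1.17 = 0.067608
α₁ = 1/(1 + 0.010471 + 0.067608) = 1/1.0781 = 0.9276; α₂ = α₁·K2/[H⁺] = 0.06271
α₁ + 2α₂ = 1.0530
CA = 1.0530 × 2.50 = 2.63 mmol/kg

CA = 2.63 mmol/kg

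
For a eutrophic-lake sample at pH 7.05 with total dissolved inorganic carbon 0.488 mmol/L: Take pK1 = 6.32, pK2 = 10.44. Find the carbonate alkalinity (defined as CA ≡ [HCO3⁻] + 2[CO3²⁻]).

CA = 0.412 mmol/L

CA = [HCO3⁻] + 2[CO3²⁻] = (α₁ + 2α₂)·DIC
At pH 7.05: [H⁺]/K1 = 10^-0.73 = 0.18621, K2/[H⁺] = 10^-3.39 = 0.00040738
α₁ = 1/(1 + 0.18621 + 0.00040738) = 1/1.1866 = 0.8427; α₂ = α₁·K2/[H⁺] = 0.0003433
α₁ + 2α₂ = 0.8434
CA = 0.8434 × 0.488 = 0.412 mmol/L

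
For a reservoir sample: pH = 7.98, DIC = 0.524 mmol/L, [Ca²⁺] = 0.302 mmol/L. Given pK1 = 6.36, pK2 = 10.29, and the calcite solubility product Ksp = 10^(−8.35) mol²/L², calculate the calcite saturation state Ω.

Ω = 0.169

α₂ = 1 / (1 + [H⁺]/K2 + [H⁺]²/(K1K2)) = 1 / (1 + 10^+2.31 + 10^+0.69)
   = 1 / (1 + 204.17 + 4.8978) = 1/210.07 = 0.004760
[CO3²⁻] = α₂ × DIC = 0.004760 × 0.524 = 0.002494 mmol/L = 2.494 μmol/L
Ksp = 10^(−8.35) = 4.467×10^-9
Ω = [Ca²⁺][CO3²⁻]/Ksp = (0.302×10^-3)(2.494×10^-6) / 4.467×10^-9 = 0.169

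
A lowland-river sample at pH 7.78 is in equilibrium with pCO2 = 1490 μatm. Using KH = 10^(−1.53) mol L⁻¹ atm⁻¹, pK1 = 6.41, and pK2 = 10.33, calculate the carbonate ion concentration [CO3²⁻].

[CO3²⁻] = 2.91 μmol/L

[CO2*] = KH · pCO2 = 10^(−1.53) × 1490×10^-6 = 4.397×10^-5 mol/L
α₀ = 1/(1 + K1/[H⁺] + K1K2/[H⁺]²) = 1/(1 + 10^+1.37 + 10^-1.18) = 0.04080
DIC = [CO2*]/α₀ = 4.397×10^-5 / 0.04080 = 1.078 mmol/L
[CO3²⁻] = α₂·DIC; α₂ = 0.002696, so [CO3²⁻] = 0.002696 × 1.078 = 0.00291 mmol/L = 2.91 μmol/L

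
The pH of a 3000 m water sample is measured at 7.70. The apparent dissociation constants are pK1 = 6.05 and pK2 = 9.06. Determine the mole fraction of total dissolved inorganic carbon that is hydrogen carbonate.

α₁ = 0.938

α₁ = 1 / (1 + [H⁺]/K1 + K2/[H⁺]) = 1 / (1 + 10^-1.65 + 10^-1.36)
   = 1 / (1 + 0.022387 + 0.043652) = 1/1.0660 = 0.9381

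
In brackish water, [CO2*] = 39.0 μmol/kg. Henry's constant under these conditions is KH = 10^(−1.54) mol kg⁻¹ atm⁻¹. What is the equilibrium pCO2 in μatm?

KH = 10^(−1.54) = 2.884×10^-2 mol kg⁻¹ atm⁻¹
pCO2 = [CO2*]/KH = 39.0×10^-6 / 2.884×10^-2 = 1.35×10^-3 atm = 1350 μatm

pCO2 = 1350 μatm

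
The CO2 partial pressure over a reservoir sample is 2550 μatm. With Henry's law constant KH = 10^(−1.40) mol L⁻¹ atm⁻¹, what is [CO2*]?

[CO2*] = 102 μmol/L

KH = 10^(−1.40) = 3.981×10^-2 mol L⁻¹ atm⁻¹
[CO2*] = KH · pCO2 = 3.981×10^-2 × 2550×10^-6 atm = 1.02×10^-4 mol/L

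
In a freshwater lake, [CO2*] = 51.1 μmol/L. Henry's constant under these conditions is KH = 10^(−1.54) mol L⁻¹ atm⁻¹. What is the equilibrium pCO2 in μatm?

pCO2 = 1770 μatm

KH = 10^(−1.54) = 2.884×10^-2 mol L⁻¹ atm⁻¹
pCO2 = [CO2*]/KH = 51.1×10^-6 / 2.884×10^-2 = 1.77×10^-3 atm = 1770 μatm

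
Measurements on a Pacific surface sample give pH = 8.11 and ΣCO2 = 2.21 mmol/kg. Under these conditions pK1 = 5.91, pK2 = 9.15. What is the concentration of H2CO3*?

[CO2*] = 12.7 μmol/kg

α₀ = 1 / (1 + K1/[H⁺] + K1K2/[H⁺]²) = 1 / (1 + 10^+2.20 + 10^+1.16)
   = 1 / (1 + 158.49 + 14.454) = 1/173.94 = 0.005749
[CO2*] = α₀ × DIC = 0.005749 × 2.21 = 0.0127 mmol/kg = 12.7 μmol/kg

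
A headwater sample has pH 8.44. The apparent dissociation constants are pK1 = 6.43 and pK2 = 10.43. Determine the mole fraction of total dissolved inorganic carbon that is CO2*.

α₀ = 0.00958

α₀ = 1 / (1 + K1/[H⁺] + K1K2/[H⁺]²) = 1 / (1 + 10^+2.01 + 10^+0.02)
   = 1 / (1 + 102.33 + 1.0471) = 1/104.38 = 0.009581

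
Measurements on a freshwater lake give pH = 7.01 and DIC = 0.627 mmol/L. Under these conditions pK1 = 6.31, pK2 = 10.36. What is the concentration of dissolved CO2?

α₀ = 1 / (1 + K1/[H⁺] + K1K2/[H⁺]²) = 1 / (1 + 10^+0.70 + 10^-2.65)
   = 1 / (1 + 5.0119 + 0.0022387) = 1/6.0141 = 0.1663
[CO2*] = α₀ × DIC = 0.1663 × 0.627 = 0.104 mmol/L

[CO2*] = 0.104 mmol/L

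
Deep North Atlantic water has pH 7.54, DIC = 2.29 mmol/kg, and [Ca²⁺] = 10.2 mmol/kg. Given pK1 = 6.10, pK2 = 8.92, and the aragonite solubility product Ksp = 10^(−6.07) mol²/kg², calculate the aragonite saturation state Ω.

Ω = 1.06

α₂ = 1 / (1 + [H⁺]/K2 + [H⁺]²/(K1K2)) = 1 / (1 + 10^+1.38 + 10^-0.06)
   = 1 / (1 + 23.988 + 0.87096) = 1/25.859 = 0.03867
[CO3²⁻] = α₂ × DIC = 0.03867 × 2.29 = 0.08856 mmol/kg
Ksp = 10^(−6.07) = 8.511×10^-7
Ω = [Ca²⁺][CO3²⁻]/Ksp = (10.2×10^-3)(8.856×10^-5) / 8.511×10^-7 = 1.06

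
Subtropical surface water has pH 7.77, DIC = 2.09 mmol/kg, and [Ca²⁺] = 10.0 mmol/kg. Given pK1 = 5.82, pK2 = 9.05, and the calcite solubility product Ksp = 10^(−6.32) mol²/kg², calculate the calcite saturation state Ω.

Ω = 2.15

α₂ = 1 / (1 + [H⁺]/K2 + [H⁺]²/(K1K2)) = 1 / (1 + 10^+1.28 + 10^-0.67)
   = 1 / (1 + 19.055 + 0.21380) = 1/20.268 = 0.04934
[CO3²⁻] = α₂ × DIC = 0.04934 × 2.09 = 0.1031 mmol/kg
Ksp = 10^(−6.32) = 4.786×10^-7
Ω = [Ca²⁺][CO3²⁻]/Ksp = (10.0×10^-3)(1.031×10^-4) / 4.786×10^-7 = 2.15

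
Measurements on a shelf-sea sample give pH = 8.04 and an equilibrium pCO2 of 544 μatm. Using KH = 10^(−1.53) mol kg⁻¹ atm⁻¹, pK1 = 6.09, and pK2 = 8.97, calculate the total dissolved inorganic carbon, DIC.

[CO2*] = KH · pCO2 = 10^(−1.53) × 544×10^-6 = 1.605×10^-5 mol/kg
α₀ = 1/(1 + K1/[H⁺] + K1K2/[H⁺]²) = 1/(1 + 10^+1.95 + 10^+1.02) = 0.009941
DIC = [CO2*]/α₀ = 1.605×10^-5 / 0.009941 = 1.62 mmol/kg

DIC = 1.62 mmol/kg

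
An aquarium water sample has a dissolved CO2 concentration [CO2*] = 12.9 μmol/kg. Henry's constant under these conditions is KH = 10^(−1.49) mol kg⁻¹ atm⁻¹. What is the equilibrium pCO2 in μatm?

KH = 10^(−1.49) = 3.236×10^-2 mol kg⁻¹ atm⁻¹
pCO2 = [CO2*]/KH = 12.9×10^-6 / 3.236×10^-2 = 3.99×10^-4 atm = 399 μatm

pCO2 = 399 μatm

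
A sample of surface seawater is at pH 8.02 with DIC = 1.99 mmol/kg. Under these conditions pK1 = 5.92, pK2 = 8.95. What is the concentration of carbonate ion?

[CO3²⁻] = 0.208 mmol/kg

α₂ = 1 / (1 + [H⁺]/K2 + [H⁺]²/(K1K2)) = 1 / (1 + 10^+0.93 + 10^-1.17)
   = 1 / (1 + 8.5114 + 0.067608) = 1/9.5790 = 0.1044
[CO3²⁻] = α₂ × DIC = 0.1044 × 1.99 = 0.208 mmol/kg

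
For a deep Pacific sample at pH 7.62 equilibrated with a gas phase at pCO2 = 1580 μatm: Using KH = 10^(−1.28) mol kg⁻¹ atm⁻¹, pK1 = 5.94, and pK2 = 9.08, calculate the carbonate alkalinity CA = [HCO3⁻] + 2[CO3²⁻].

CA = 4.24 mmol/kg

[CO2*] = KH · pCO2 = 10^(−1.28) × 1580×10^-6 = 8.292×10^-5 mol/kg
α₀ = 1/(1 + K1/[H⁺] + K1K2/[H⁺]²) = 1/(1 + 10^+1.68 + 10^+0.22) = 0.01979
DIC = [CO2*]/α₀ = 8.292×10^-5 / 0.01979 = 4.189 mmol/kg
CA = (α₁ + 2α₂)·DIC = (0.9474 + 2×0.03285) × 4.189 = 4.24 mmol/kg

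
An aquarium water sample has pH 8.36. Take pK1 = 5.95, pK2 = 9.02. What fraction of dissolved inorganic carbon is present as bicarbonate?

α₁ = 1 / (1 + [H⁺]/K1 + K2/[H⁺]) = 1 / (1 + 10^-2.41 + 10^-0.66)
   = 1 / (1 + 0.0038905 + 0.21878) = 1/1.2227 = 0.8179

α₁ = 0.818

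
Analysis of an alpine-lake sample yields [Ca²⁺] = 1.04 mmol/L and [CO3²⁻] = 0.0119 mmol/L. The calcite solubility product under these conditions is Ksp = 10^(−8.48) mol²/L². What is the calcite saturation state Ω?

Ksp = 10^(−8.48) = 3.311×10^-9
Ω = [Ca²⁺][CO3²⁻]/Ksp = (1.04×10^-3)(0.0119×10^-3) / 3.311×10^-9 = 3.74

Ω = 3.74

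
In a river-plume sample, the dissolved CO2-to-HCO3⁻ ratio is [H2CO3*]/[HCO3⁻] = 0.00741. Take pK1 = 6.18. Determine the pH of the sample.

pH = 8.31

From K1 = [H⁺][HCO3⁻]/[H2CO3*]:  pH = pK1 − log₁₀([H2CO3*]/[HCO3⁻])
log₁₀(0.00741) = -2.130
pH = 6.18 − (-2.130) = 8.31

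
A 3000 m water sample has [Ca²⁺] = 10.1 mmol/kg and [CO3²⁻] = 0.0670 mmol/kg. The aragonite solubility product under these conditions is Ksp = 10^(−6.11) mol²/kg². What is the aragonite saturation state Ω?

Ω = 0.872

Ksp = 10^(−6.11) = 7.762×10^-7
Ω = [Ca²⁺][CO3²⁻]/Ksp = (10.1×10^-3)(0.0670×10^-3) / 7.762×10^-7 = 0.872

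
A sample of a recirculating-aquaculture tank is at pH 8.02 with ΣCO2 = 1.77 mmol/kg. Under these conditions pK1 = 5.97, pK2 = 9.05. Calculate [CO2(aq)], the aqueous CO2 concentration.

α₀ = 1 / (1 + K1/[H⁺] + K1K2/[H⁺]²) = 1 / (1 + 10^+2.05 + 10^+1.02)
   = 1 / (1 + 112.20 + 10.471) = 1/123.67 = 0.008086
[CO2*] = α₀ × DIC = 0.008086 × 1.77 = 0.0143 mmol/kg = 14.3 μmol/kg

[CO2*] = 14.3 μmol/kg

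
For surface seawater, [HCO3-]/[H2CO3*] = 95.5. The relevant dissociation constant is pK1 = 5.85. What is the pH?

pH = 7.83

From K1 = [H⁺][HCO3-]/[H2CO3*]:  pH = pK1 + log₁₀([HCO3-]/[H2CO3*])
log₁₀(95.5) = +1.980
pH = 5.85 + (+1.980) = 7.83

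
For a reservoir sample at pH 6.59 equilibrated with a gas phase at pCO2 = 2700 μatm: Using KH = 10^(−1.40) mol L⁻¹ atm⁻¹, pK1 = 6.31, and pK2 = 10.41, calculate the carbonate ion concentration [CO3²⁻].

[CO2*] = KH · pCO2 = 10^(−1.40) × 2700×10^-6 = 1.075×10^-4 mol/L
α₀ = 1/(1 + K1/[H⁺] + K1K2/[H⁺]²) = 1/(1 + 10^+0.28 + 10^-3.54) = 0.3441
DIC = [CO2*]/α₀ = 1.075×10^-4 / 0.3441 = 0.3123 mmol/L
[CO3²⁻] = α₂·DIC; α₂ = 9.925×10^-5, so [CO3²⁻] = 9.925×10^-5 × 0.3123 = 3.10×10^-5 mmol/L = 0.0310 μmol/L

[CO3²⁻] = 0.0310 μmol/L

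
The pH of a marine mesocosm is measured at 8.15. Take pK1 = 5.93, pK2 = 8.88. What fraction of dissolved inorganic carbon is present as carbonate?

α₂ = 0.156

α₂ = 1 / (1 + [H⁺]/K2 + [H⁺]²/(K1K2)) = 1 / (1 + 10^+0.73 + 10^-1.49)
   = 1 / (1 + 5.3703 + 0.032359) = 1/6.4027 = 0.1562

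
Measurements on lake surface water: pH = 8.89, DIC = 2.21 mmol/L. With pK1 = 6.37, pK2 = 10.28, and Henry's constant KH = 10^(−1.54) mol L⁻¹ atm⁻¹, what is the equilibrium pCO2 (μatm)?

pCO2 = 222 μatm

α₀ = 1 / (1 + K1/[H⁺] + K1K2/[H⁺]²) = 1 / (1 + 10^+2.52 + 10^+1.13)
   = 1 / (1 + 331.13 + 13.490) = 1/345.62 = 0.002893
[CO2*] = α₀ × DIC = 0.002893 × 2.21 = 0.006394 mmol/L = 6.394 μmol/L
pCO2 = [CO2*]/KH = 6.394×10^-6 / 2.884×10^-2 = 222 μatm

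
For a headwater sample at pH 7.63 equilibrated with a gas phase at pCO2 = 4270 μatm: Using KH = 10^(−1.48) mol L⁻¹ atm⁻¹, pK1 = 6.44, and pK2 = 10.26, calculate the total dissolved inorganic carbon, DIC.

DIC = 2.34 mmol/L

[CO2*] = KH · pCO2 = 10^(−1.48) × 4270×10^-6 = 1.414×10^-4 mol/L
α₀ = 1/(1 + K1/[H⁺] + K1K2/[H⁺]²) = 1/(1 + 10^+1.19 + 10^-1.44) = 0.06052
DIC = [CO2*]/α₀ = 1.414×10^-4 / 0.06052 = 2.34 mmol/L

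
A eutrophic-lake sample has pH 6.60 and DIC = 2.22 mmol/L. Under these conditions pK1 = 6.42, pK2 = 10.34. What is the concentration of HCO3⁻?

α₁ = 1 / (1 + [H⁺]/K1 + K2/[H⁺]) = 1 / (1 + 10^-0.18 + 10^-3.74)
   = 1 / (1 + 0.66069 + 0.00018197) = 1/1.6609 = 0.6021
[HCO3⁻] = α₁ × DIC = 0.6021 × 2.22 = 1.34 mmol/L

[HCO3⁻] = 1.34 mmol/L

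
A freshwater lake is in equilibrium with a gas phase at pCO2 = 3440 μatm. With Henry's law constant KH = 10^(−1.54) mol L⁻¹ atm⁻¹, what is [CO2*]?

KH = 10^(−1.54) = 2.884×10^-2 mol L⁻¹ atm⁻¹
[CO2*] = KH · pCO2 = 2.884×10^-2 × 3440×10^-6 atm = 9.92×10^-5 mol/L

[CO2*] = 99.2 μmol/L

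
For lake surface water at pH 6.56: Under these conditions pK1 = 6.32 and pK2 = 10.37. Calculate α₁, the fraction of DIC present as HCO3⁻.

α₁ = 0.635

α₁ = 1 / (1 + [H⁺]/K1 + K2/[H⁺]) = 1 / (1 + 10^-0.24 + 10^-3.81)
   = 1 / (1 + 0.57544 + 0.00015488) = 1/1.5756 = 0.6347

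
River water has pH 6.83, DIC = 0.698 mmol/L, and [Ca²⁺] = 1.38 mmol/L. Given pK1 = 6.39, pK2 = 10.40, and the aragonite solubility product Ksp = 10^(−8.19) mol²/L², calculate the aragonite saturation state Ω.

α₂ = 1 / (1 + [H⁺]/K2 + [H⁺]²/(K1K2)) = 1 / (1 + 10^+3.57 + 10^+3.13)
   = 1 / (1 + 3715.4 + 1349.0) = 1/5065.3 = 0.0001974
[CO3²⁻] = α₂ × DIC = 0.0001974 × 0.698 = 0.0001378 mmol/L = 0.1378 μmol/L
Ksp = 10^(−8.19) = 6.457×10^-9
Ω = [Ca²⁺][CO3²⁻]/Ksp = (1.38×10^-3)(1.378×10^-7) / 6.457×10^-9 = 0.0295

Ω = 0.0295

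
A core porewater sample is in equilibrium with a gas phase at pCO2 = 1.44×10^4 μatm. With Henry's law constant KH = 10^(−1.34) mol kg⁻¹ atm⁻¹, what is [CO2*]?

[CO2*] = 658 μmol/kg

KH = 10^(−1.34) = 4.571×10^-2 mol kg⁻¹ atm⁻¹
[CO2*] = KH · pCO2 = 4.571×10^-2 × 1.44×10^4×10^-6 atm = 6.58×10^-4 mol/kg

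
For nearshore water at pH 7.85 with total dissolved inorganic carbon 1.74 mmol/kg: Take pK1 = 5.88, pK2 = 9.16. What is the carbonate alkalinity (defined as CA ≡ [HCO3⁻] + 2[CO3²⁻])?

CA = [HCO3⁻] + 2[CO3²⁻] = (α₁ + 2α₂)·DIC
At pH 7.85: [H⁺]/K1 = 10^-1.97 = 0.010715, K2/[H⁺] = 10^-1.31 = 0.048978
α₁ = 1/(1 + 0.010715 + 0.048978) = 1/1.0597 = 0.9437; α₂ = α₁·K2/[H⁺] = 0.04622
α₁ + 2α₂ = 1.0361
CA = 1.0361 × 1.74 = 1.80 mmol/kg

CA = 1.80 mmol/kg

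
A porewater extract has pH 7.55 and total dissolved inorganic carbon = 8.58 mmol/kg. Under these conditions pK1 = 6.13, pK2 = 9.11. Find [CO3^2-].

[CO3²⁻] = 0.222 mmol/kg

α₂ = 1 / (1 + [H⁺]/K2 + [H⁺]²/(K1K2)) = 1 / (1 + 10^+1.56 + 10^+0.14)
   = 1 / (1 + 36.308 + 1.3804) = 1/38.688 = 0.02585
[CO3²⁻] = α₂ × DIC = 0.02585 × 8.58 = 0.222 mmol/kg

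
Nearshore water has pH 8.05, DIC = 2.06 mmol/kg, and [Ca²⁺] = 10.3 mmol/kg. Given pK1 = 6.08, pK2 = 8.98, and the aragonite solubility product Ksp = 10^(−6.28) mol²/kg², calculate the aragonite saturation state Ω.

α₂ = 1 / (1 + [H⁺]/K2 + [H⁺]²/(K1K2)) = 1 / (1 + 10^+0.93 + 10^-1.04)
   = 1 / (1 + 8.5114 + 0.091201) = 1/9.6026 = 0.1041
[CO3²⁻] = α₂ × DIC = 0.1041 × 2.06 = 0.2145 mmol/kg
Ksp = 10^(−6.28) = 5.248×10^-7
Ω = [Ca²⁺][CO3²⁻]/Ksp = (10.3×10^-3)(2.145×10^-4) / 5.248×10^-7 = 4.21

Ω = 4.21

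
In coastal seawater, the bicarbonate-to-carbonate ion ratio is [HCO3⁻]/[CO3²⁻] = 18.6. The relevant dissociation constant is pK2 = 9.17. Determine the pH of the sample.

From K2 = [H⁺][CO3²⁻]/[HCO3⁻]:  pH = pK2 − log₁₀([HCO3⁻]/[CO3²⁻])
log₁₀(18.6) = +1.270
pH = 9.17 − (+1.270) = 7.90

pH = 7.90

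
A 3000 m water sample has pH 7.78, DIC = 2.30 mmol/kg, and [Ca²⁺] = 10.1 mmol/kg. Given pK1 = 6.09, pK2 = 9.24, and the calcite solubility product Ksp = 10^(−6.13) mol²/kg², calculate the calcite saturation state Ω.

α₂ = 1 / (1 + [H⁺]/K2 + [H⁺]²/(K1K2)) = 1 / (1 + 10^+1.46 + 10^-0.23)
   = 1 / (1 + 28.840 + 0.58884) = 1/30.429 = 0.03286
[CO3²⁻] = α₂ × DIC = 0.03286 × 2.30 = 0.07559 mmol/kg
Ksp = 10^(−6.13) = 7.413×10^-7
Ω = [Ca²⁺][CO3²⁻]/Ksp = (10.1×10^-3)(7.559×10^-5) / 7.413×10^-7 = 1.03

Ω = 1.03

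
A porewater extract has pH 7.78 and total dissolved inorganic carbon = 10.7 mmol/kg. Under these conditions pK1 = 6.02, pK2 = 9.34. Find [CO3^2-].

[CO3²⁻] = 0.282 mmol/kg

α₂ = 1 / (1 + [H⁺]/K2 + [H⁺]²/(K1K2)) = 1 / (1 + 10^+1.56 + 10^-0.20)
   = 1 / (1 + 36.308 + 0.63096) = 1/37.939 = 0.02636
[CO3²⁻] = α₂ × DIC = 0.02636 × 10.7 = 0.282 mmol/kg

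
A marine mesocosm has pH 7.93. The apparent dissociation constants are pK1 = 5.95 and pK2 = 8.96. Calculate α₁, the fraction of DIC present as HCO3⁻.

α₁ = 0.906

α₁ = 1 / (1 + [H⁺]/K1 + K2/[H⁺]) = 1 / (1 + 10^-1.98 + 10^-1.03)
   = 1 / (1 + 0.010471 + 0.093325) = 1/1.1038 = 0.9060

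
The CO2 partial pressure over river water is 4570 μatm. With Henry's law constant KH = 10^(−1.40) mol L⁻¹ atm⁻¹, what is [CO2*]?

KH = 10^(−1.40) = 3.981×10^-2 mol L⁻¹ atm⁻¹
[CO2*] = KH · pCO2 = 3.981×10^-2 × 4570×10^-6 atm = 1.82×10^-4 mol/L

[CO2*] = 182 μmol/L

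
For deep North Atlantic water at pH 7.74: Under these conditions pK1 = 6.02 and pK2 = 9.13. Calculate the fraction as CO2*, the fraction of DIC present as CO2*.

α₀ = 1 / (1 + K1/[H⁺] + K1K2/[H⁺]²) = 1 / (1 + 10^+1.72 + 10^+0.33)
   = 1 / (1 + 52.481 + 2.1380) = 1/55.619 = 0.01798

α₀ = 0.0180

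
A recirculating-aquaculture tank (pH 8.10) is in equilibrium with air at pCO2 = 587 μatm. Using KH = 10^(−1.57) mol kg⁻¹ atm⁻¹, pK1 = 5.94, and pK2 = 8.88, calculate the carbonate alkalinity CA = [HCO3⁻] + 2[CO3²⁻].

[CO2*] = KH · pCO2 = 10^(−1.57) × 587×10^-6 = 1.580×10^-5 mol/kg
α₀ = 1/(1 + K1/[H⁺] + K1K2/[H⁺]²) = 1/(1 + 10^+2.16 + 10^+1.38) = 0.005899
DIC = [CO2*]/α₀ = 1.580×10^-5 / 0.005899 = 2.678 mmol/kg
CA = (α₁ + 2α₂)·DIC = (0.8526 + 2×0.1415) × 2.678 = 3.04 mmol/kg

CA = 3.04 mmol/kg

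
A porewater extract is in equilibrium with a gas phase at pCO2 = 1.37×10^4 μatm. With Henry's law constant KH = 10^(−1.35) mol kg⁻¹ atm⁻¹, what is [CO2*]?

[CO2*] = 612 μmol/kg

KH = 10^(−1.35) = 4.467×10^-2 mol kg⁻¹ atm⁻¹
[CO2*] = KH · pCO2 = 4.467×10^-2 × 1.37×10^4×10^-6 atm = 6.12×10^-4 mol/kg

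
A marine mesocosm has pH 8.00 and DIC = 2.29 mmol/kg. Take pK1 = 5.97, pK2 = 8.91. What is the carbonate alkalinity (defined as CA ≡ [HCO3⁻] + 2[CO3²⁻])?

CA = [HCO3⁻] + 2[CO3²⁻] = (α₁ + 2α₂)·DIC
At pH 8.00: [H⁺]/K1 = 10^-2.03 = 0.0093325, K2/[H⁺] = 10^-0.91 = 0.12303
α₁ = 1/(1 + 0.0093325 + 0.12303) = 1/1.1324 = 0.8831; α₂ = α₁·K2/[H⁺] = 0.1086
α₁ + 2α₂ = 1.1004
CA = 1.1004 × 2.29 = 2.52 mmol/kg

CA = 2.52 mmol/kg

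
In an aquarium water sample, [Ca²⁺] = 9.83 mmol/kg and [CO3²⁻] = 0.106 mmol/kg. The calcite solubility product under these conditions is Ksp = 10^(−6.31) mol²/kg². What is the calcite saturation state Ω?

Ksp = 10^(−6.31) = 4.898×10^-7
Ω = [Ca²⁺][CO3²⁻]/Ksp = (9.83×10^-3)(0.106×10^-3) / 4.898×10^-7 = 2.13

Ω = 2.13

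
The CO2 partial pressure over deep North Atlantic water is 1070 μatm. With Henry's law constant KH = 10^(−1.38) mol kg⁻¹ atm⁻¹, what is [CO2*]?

KH = 10^(−1.38) = 4.169×10^-2 mol kg⁻¹ atm⁻¹
[CO2*] = KH · pCO2 = 4.169×10^-2 × 1070×10^-6 atm = 4.46×10^-5 mol/kg

[CO2*] = 44.6 μmol/kg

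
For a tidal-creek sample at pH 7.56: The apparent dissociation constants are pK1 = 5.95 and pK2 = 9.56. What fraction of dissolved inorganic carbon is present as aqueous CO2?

α₀ = 0.0237

α₀ = 1 / (1 + K1/[H⁺] + K1K2/[H⁺]²) = 1 / (1 + 10^+1.61 + 10^-0.39)
   = 1 / (1 + 40.738 + 0.40738) = 1/42.145 = 0.02373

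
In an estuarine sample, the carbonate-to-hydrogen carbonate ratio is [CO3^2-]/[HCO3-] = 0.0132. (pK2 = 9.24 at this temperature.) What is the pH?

From K2 = [H⁺][CO3^2-]/[HCO3-]:  pH = pK2 + log₁₀([CO3^2-]/[HCO3-])
log₁₀(0.0132) = -1.879
pH = 9.24 + (-1.879) = 7.36

pH = 7.36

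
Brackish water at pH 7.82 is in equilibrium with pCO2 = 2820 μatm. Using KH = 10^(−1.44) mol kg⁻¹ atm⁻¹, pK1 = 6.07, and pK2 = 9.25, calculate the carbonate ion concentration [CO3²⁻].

[CO2*] = KH · pCO2 = 10^(−1.44) × 2820×10^-6 = 1.024×10^-4 mol/kg
α₀ = 1/(1 + K1/[H⁺] + K1K2/[H⁺]²) = 1/(1 + 10^+1.75 + 10^+0.32) = 0.01686
DIC = [CO2*]/α₀ = 1.024×10^-4 / 0.01686 = 6.074 mmol/kg
[CO3²⁻] = α₂·DIC; α₂ = 0.03522, so [CO3²⁻] = 0.03522 × 6.074 = 0.214 mmol/kg

[CO3²⁻] = 0.214 mmol/kg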